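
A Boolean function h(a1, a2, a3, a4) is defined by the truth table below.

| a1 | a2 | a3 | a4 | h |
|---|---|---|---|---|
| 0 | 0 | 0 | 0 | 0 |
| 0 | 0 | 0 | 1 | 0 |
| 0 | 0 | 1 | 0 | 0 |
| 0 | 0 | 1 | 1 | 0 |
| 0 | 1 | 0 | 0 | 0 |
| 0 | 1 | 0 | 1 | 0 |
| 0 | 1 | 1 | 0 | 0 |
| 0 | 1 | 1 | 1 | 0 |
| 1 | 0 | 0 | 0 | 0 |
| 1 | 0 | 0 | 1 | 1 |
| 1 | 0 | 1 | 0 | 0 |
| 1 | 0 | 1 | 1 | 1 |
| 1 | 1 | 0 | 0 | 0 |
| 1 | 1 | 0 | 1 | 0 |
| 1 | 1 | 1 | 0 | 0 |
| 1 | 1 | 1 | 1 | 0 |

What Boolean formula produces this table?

h(a1, a2, a3, a4) = (((a1 & ~a2) & ~a3) & a4) | (((a1 & ~a2) & a3) & a4)

h=1 on 2 inputs: (1,0,0,1), (1,0,1,1). Reading each as a conjunction of literals (a1·¬a2·¬a3·a4, a1·¬a2·a3·a4) and taking the OR gives the canonical DNF.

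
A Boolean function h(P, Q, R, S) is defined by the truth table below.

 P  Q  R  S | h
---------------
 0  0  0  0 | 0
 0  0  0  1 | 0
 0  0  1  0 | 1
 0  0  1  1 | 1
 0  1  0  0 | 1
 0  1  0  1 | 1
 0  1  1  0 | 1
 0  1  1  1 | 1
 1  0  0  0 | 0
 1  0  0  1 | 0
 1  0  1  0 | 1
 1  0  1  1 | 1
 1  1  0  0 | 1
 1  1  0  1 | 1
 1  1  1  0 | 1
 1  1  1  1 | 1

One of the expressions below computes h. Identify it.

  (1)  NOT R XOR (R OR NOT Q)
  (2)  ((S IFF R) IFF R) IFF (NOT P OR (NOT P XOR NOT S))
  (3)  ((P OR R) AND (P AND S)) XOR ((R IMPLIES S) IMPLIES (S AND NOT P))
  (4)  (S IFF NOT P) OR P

1

(2) fails at (0,0,0,1): the formula yields 1, h is 0.
(3) fails at (0,0,0,1): the formula yields 1, h is 0.
(4) fails at (0,0,0,1): the formula yields 1, h is 0.
(1) is the remaining candidate, and it agrees with h on all 16 inputs.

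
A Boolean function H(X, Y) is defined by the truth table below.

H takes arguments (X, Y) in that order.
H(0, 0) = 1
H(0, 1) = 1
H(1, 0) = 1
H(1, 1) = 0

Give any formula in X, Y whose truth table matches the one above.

H is 0 on exactly one input, (1,1), whose minterm is X·Y. So H is the negation of that single conjunction.

H(X, Y) = not (X and Y)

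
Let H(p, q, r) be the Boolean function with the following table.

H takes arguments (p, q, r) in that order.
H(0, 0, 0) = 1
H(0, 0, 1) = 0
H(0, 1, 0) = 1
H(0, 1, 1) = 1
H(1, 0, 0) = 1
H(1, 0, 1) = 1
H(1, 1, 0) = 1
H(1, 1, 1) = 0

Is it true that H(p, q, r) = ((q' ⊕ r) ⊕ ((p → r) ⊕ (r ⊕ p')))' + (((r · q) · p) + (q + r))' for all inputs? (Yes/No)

Yes

Evaluate ((q' ⊕ r) ⊕ ((p → r) ⊕ (r ⊕ p')))' + (((r · q) · p) + (q + r))' on each row and compare to H:
  p=0, q=0, r=0: formula gives 1, H = 1 ✓
  p=0, q=0, r=1: formula gives 0, H = 0 ✓
  p=0, q=1, r=0: formula gives 1, H = 1 ✓
  p=0, q=1, r=1: formula gives 1, H = 1 ✓
  p=1, q=0, r=0: formula gives 1, H = 1 ✓
  …and likewise for the remaining 3 rows.
All 8 rows match — the expression computes H exactly.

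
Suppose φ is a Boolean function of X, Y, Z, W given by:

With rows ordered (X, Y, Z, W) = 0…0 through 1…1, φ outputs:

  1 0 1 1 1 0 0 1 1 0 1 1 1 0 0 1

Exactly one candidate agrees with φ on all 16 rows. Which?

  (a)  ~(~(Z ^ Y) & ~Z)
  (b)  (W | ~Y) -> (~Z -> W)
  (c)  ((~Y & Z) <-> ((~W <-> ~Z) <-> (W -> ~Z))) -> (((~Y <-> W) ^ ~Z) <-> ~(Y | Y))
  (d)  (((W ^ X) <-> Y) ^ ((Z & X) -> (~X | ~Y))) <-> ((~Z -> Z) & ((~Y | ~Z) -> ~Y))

c

(a): at (0,0,0,0) it gives 0, but φ = 1 — eliminated.
(b): at (0,0,0,0) it gives 0, but φ = 1 — eliminated.
(d): at (0,0,1,0) it gives 0, but φ = 1 — eliminated.
Only (c) survives; checking it on all 16 rows confirms it matches φ.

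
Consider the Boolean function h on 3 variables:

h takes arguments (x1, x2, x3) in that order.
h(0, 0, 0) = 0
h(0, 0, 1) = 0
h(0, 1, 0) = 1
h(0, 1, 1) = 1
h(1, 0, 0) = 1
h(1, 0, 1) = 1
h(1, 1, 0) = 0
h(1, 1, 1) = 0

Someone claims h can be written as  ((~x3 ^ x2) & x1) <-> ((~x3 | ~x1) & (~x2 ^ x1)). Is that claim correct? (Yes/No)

No

Evaluate ((~x3 ^ x2) & x1) <-> ((~x3 | ~x1) & (~x2 ^ x1)) on each row and compare to h:
  x1=0, x2=0, x3=0: formula gives 0, h = 0 ✓
  x1=0, x2=0, x3=1: formula gives 0, h = 0 ✓
  x1=0, x2=1, x3=0: formula gives 1, h = 1 ✓
  x1=0, x2=1, x3=1: formula gives 1, h = 1 ✓
  x1=1, x2=0, x3=0: formula gives 0, but h = 1 ✗
A single disagreement suffices: at (1,0,0) they differ, so the formula does not compute h.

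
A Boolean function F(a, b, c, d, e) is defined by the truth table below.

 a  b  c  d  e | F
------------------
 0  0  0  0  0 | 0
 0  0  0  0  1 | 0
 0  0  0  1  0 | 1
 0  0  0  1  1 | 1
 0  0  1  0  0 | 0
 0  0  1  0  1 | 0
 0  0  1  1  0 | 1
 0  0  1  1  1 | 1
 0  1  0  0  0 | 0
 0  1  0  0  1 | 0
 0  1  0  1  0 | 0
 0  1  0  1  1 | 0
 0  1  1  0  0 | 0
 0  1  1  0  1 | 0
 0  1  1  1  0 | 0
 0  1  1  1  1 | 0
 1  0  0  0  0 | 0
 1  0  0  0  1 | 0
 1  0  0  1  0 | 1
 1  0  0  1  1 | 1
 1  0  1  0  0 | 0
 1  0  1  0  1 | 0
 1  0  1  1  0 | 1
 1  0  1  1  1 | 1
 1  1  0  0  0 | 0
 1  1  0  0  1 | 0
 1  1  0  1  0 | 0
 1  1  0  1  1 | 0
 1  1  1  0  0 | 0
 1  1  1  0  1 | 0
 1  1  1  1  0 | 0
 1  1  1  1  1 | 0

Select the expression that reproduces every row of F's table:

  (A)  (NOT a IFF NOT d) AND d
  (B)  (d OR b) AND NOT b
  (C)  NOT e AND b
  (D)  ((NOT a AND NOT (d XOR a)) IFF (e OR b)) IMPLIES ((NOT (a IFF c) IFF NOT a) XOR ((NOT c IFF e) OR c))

B

(A): at (0,0,0,1,0) it gives 0, but F = 1 — eliminated.
(C): at (0,0,0,1,0) it gives 0, but F = 1 — eliminated.
(D): at (0,0,0,0,0) it gives 1, but F = 0 — eliminated.
(B) is the remaining candidate, and it agrees with F on all 32 inputs.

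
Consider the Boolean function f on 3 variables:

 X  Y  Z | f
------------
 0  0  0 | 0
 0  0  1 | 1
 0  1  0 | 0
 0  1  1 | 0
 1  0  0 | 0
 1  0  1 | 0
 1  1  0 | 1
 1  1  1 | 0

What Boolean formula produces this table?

f(X, Y, Z) = ((not X and not Y) and Z) or ((X and Y) and not Z)

f=1 on 2 inputs: (0,0,1), (1,1,0). Reading each as a conjunction of literals (¬X·¬Y·Z, X·Y·¬Z) and taking the OR gives the canonical DNF.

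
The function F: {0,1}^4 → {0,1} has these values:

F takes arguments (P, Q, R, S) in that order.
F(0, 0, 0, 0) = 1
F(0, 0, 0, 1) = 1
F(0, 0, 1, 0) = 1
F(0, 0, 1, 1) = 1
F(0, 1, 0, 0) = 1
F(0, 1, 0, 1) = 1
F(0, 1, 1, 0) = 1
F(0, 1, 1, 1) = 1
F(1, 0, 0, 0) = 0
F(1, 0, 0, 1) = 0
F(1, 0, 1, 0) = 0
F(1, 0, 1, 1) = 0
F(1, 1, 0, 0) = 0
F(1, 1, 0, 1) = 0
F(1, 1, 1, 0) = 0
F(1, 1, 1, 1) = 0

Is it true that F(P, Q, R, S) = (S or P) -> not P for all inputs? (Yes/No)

Yes

Evaluate (S or P) -> not P on each row and compare to F:
  P=0, Q=0, R=0, S=0: formula gives 1, F = 1 ✓
  P=0, Q=0, R=0, S=1: formula gives 1, F = 1 ✓
  P=0, Q=0, R=1, S=0: formula gives 1, F = 1 ✓
  P=0, Q=0, R=1, S=1: formula gives 1, F = 1 ✓
  …and likewise for the remaining 12 rows.
No disagreement on any input; they are logically equivalent.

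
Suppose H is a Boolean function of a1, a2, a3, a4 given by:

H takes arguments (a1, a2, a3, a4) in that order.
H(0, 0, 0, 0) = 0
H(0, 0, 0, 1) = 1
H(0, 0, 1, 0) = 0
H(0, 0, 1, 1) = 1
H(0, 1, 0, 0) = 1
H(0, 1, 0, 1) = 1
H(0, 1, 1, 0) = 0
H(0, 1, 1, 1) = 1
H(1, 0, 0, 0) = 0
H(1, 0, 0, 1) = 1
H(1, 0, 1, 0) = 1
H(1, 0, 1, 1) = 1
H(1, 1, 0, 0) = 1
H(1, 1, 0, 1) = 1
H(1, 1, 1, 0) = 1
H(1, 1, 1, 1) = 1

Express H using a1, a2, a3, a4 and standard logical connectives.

H(a1, a2, a3, a4) = not ((((((not a1 and not a2) and not a3) and not a4) or (((not a1 and not a2) and a3) and not a4)) or (((not a1 and a2) and a3) and not a4)) or (((a1 and not a2) and not a3) and not a4))

The 0-rows are (0,0,0,0), (0,0,1,0), (0,1,1,0), (1,0,0,0). Take each as a conjunction (¬a1·¬a2·¬a3·¬a4, ¬a1·¬a2·a3·¬a4, ¬a1·a2·a3·¬a4, a1·¬a2·¬a3·¬a4), form their disjunction, and complement — that gives a formula that is 1 everywhere H is.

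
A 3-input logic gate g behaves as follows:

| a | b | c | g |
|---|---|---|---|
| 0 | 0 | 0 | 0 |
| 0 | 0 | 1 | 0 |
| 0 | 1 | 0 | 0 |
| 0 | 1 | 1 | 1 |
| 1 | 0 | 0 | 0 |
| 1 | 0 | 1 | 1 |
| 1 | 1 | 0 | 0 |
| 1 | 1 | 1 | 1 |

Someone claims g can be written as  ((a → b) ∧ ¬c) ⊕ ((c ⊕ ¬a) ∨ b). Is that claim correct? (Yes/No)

Evaluate ((a → b) ∧ ¬c) ⊕ ((c ⊕ ¬a) ∨ b) on each row and compare to g:
  a=0, b=0, c=0: formula gives 0, g = 0 ✓
  a=0, b=0, c=1: formula gives 0, g = 0 ✓
  a=0, b=1, c=0: formula gives 0, g = 0 ✓
  a=0, b=1, c=1: formula gives 1, g = 1 ✓
  a=1, b=0, c=0: formula gives 0, g = 0 ✓
  … (the remaining 3 rows also agree.)
Every row agrees, so the formula is equivalent.

Yes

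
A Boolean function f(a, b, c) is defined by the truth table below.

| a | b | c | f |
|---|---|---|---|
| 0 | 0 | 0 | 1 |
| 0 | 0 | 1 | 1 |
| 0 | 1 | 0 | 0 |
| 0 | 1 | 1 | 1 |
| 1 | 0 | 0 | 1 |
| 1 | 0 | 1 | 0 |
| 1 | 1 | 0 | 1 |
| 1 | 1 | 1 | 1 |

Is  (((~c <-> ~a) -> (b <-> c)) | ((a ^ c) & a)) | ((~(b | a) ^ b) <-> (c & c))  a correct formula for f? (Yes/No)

Yes

Evaluate (((~c <-> ~a) -> (b <-> c)) | ((a ^ c) & a)) | ((~(b | a) ^ b) <-> (c & c)) on each row and compare to f:
  a=0, b=0, c=0: formula gives 1, f = 1 ✓
  a=0, b=0, c=1: formula gives 1, f = 1 ✓
  a=0, b=1, c=0: formula gives 0, f = 0 ✓
  a=0, b=1, c=1: formula gives 1, f = 1 ✓
  a=1, b=0, c=0: formula gives 1, f = 1 ✓
  …and likewise for the remaining 3 rows.
Every row agrees, so the formula is equivalent.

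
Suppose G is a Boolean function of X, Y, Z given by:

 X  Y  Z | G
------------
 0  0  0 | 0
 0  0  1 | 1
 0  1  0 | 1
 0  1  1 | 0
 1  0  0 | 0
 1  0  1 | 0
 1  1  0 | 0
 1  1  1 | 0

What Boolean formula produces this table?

G=1 on 2 inputs: (0,0,1), (0,1,0). Reading each as a conjunction of literals (¬X·¬Y·Z, ¬X·Y·¬Z) and taking the OR gives the canonical DNF.

G(X, Y, Z) = ((~X & ~Y) & Z) | ((~X & Y) & ~Z)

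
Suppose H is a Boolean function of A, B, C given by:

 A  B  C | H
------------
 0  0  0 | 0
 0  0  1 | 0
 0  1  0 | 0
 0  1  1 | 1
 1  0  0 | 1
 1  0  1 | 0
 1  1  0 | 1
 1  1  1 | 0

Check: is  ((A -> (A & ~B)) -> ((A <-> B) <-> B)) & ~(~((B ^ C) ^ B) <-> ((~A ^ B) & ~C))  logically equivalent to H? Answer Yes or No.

No

Test each input against both H and the formula:
  A=0, B=0, C=0: formula gives 0, H = 0 ✓
  A=0, B=0, C=1: formula gives 0, H = 0 ✓
  A=0, B=1, C=0: formula gives 0, H = 0 ✓
  A=0, B=1, C=1: formula gives 0, but H = 1 ✗
Row (0,1,1) is a counterexample, so the formula is not equivalent to H.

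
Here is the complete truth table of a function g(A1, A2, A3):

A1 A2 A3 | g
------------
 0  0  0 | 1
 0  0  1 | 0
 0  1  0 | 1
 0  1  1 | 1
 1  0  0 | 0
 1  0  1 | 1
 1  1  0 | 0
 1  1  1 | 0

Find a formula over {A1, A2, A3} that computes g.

g(A1, A2, A3) = ((((not A1 and not A2) and not A3) or ((not A1 and A2) and not A3)) or ((not A1 and A2) and A3)) or ((A1 and not A2) and A3)

The 1-rows are (0,0,0), (0,1,0), (0,1,1), (1,0,1). Each contributes one minterm — ¬A1·¬A2·¬A3; ¬A1·A2·¬A3; ¬A1·A2·A3; A1·¬A2·A3 — and their disjunction is a sum-of-products form of g.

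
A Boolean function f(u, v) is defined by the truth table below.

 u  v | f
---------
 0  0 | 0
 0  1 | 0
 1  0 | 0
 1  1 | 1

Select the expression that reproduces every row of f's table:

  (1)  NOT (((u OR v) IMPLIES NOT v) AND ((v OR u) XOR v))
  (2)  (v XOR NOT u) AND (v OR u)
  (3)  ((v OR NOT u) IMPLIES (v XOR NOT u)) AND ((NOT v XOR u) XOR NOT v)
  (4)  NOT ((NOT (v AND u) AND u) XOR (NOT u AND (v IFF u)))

(1) disagrees with f on (0,0) (formula → 1, table → 0); rule it out.
(3) disagrees with f on (1,0) (formula → 1, table → 0); rule it out.
(4) disagrees with f on (0,1) (formula → 1, table → 0); rule it out.
(2) is the remaining candidate, and it agrees with f on all 4 inputs.

2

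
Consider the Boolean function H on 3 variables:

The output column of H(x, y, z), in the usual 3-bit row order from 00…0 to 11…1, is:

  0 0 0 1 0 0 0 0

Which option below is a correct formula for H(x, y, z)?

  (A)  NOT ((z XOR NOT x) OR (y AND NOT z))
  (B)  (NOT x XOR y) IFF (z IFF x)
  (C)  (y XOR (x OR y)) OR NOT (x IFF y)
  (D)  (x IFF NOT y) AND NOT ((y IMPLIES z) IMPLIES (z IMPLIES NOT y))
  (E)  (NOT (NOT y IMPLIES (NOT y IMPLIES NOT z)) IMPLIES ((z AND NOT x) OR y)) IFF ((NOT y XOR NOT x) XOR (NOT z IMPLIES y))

D

(A): at (0,0,1) it gives 1, but H = 0 — eliminated.
(B): at (0,0,0) it gives 1, but H = 0 — eliminated.
(C): at (0,1,0) it gives 1, but H = 0 — eliminated.
(E): at (0,0,1) it gives 1, but H = 0 — eliminated.
Only (D) survives; checking it on all 8 rows confirms it matches H.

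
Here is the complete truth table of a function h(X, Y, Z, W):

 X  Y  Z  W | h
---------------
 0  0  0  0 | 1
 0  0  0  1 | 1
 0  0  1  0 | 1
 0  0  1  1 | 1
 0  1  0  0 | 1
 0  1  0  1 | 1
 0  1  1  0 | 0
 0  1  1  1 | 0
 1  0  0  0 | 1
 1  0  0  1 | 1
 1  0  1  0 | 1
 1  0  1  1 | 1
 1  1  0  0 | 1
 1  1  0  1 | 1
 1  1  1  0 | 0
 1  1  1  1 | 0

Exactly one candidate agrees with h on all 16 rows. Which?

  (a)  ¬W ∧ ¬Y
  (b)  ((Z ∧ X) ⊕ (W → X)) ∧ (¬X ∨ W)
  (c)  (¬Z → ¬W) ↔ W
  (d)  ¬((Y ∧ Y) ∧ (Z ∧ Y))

d

(a) fails at (0,0,0,1): the formula yields 0, h is 1.
(b) fails at (0,0,0,1): the formula yields 0, h is 1.
(c) fails at (0,0,0,0): the formula yields 0, h is 1.
Only (d) survives; checking it on all 16 rows confirms it matches h.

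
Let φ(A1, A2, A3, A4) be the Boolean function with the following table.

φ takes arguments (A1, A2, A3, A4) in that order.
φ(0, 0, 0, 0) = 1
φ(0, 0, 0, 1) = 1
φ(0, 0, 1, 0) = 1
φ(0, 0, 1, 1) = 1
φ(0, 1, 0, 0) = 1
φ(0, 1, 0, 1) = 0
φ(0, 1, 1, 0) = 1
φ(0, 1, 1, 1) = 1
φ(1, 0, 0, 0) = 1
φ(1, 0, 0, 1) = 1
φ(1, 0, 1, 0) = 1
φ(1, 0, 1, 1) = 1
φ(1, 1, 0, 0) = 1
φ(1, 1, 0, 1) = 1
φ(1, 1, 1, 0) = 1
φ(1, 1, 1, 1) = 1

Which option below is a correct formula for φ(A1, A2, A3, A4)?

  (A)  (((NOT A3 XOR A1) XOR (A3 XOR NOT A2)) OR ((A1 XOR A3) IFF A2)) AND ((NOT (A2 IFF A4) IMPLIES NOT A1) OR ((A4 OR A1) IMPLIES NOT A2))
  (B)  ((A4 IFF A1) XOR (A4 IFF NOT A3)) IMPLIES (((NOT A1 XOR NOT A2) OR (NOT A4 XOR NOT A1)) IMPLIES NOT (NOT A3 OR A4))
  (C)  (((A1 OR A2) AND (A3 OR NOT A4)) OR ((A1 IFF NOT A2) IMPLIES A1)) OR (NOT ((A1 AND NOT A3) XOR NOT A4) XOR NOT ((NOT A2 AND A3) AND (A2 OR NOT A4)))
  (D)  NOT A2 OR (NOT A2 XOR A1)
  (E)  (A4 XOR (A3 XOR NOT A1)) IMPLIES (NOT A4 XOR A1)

C

(A) disagrees with φ on (0,0,1,0) (formula → 0, table → 1); rule it out.
(B) disagrees with φ on (0,0,0,1) (formula → 0, table → 1); rule it out.
(D) disagrees with φ on (0,1,0,0) (formula → 0, table → 1); rule it out.
(E) disagrees with φ on (0,0,1,1) (formula → 0, table → 1); rule it out.
Only (C) survives; checking it on all 16 rows confirms it matches φ.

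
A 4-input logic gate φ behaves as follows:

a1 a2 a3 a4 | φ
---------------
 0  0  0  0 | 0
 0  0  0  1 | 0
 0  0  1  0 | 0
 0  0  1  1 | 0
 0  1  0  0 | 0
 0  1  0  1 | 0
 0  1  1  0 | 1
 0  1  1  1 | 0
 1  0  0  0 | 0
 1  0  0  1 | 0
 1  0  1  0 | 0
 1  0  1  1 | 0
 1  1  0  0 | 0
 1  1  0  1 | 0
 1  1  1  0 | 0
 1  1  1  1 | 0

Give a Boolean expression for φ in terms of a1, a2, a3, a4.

φ(a1, a2, a3, a4) = ((not a1 and a2) and a3) and not a4

φ is 1 on exactly one input, (0,1,1,0), whose minterm is ¬a1·a2·a3·¬a4. So φ is just that conjunction.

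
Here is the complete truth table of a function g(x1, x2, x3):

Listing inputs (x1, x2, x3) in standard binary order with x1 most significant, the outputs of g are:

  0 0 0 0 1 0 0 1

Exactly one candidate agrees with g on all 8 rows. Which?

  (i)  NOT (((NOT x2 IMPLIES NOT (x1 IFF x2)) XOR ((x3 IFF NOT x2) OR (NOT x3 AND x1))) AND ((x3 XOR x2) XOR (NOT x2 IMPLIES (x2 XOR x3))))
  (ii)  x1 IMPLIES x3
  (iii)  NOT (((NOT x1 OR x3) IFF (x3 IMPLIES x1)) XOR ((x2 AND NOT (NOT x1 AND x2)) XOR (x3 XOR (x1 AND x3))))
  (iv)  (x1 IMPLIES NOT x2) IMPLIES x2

iii

(i) fails at (0,0,0): the formula yields 1, g is 0.
(ii) fails at (0,0,0): the formula yields 1, g is 0.
(iv) fails at (0,1,0): the formula yields 1, g is 0.
That leaves (iii). Evaluating it on every row reproduces the table of g exactly.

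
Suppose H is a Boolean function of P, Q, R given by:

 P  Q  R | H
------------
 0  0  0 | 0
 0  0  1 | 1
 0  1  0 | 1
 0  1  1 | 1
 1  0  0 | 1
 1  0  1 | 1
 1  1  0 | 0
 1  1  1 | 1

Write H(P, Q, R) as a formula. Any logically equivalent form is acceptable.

H(P, Q, R) = (((P' · Q') · R') + ((P · Q) · R'))'

H is 0 on only 2 rows — (0,0,0), (1,1,0). Writing each as a minterm (¬P·¬Q·¬R, P·Q·¬R) and OR-ing them characterizes exactly where H=0, so H is the negation of that disjunction.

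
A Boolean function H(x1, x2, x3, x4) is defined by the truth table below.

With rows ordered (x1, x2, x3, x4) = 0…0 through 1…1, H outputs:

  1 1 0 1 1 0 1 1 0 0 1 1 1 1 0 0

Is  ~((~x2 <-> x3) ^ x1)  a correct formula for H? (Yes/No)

Check the formula against H row by row:
  x1=0, x2=0, x3=0, x4=0: formula gives 1, H = 1 ✓
  x1=0, x2=0, x3=0, x4=1: formula gives 1, H = 1 ✓
  x1=0, x2=0, x3=1, x4=0: formula gives 0, H = 0 ✓
  x1=0, x2=0, x3=1, x4=1: formula gives 0, but H = 1 ✗
Row (0,0,1,1) is a counterexample, so the formula is not equivalent to H.

No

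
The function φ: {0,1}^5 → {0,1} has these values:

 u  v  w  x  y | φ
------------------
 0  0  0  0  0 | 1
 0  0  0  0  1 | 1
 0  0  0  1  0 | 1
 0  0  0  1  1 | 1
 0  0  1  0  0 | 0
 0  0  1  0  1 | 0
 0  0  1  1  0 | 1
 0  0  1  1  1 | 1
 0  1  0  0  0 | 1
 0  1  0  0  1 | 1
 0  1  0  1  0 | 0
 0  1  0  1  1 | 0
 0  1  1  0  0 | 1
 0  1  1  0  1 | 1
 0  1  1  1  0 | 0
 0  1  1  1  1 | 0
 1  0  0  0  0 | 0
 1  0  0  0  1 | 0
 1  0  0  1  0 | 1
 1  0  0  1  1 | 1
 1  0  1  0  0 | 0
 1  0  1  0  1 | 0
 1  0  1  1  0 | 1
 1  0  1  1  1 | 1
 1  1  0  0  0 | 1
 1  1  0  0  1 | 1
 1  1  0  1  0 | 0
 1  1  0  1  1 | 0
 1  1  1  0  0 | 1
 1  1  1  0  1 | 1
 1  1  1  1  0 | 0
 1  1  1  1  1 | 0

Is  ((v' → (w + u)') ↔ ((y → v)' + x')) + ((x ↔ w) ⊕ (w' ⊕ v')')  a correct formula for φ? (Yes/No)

Evaluate ((v' → (w + u)') ↔ ((y → v)' + x')) + ((x ↔ w) ⊕ (w' ⊕ v')') on each row and compare to φ:
  u=0, v=0, w=0, x=0, y=0: formula gives 1, φ = 1 ✓
  u=0, v=0, w=0, x=0, y=1: formula gives 1, φ = 1 ✓
  u=0, v=0, w=0, x=1, y=0: formula gives 1, φ = 1 ✓
  u=0, v=0, w=0, x=1, y=1: formula gives 1, φ = 1 ✓
  … (the remaining 28 rows also agree.)
No disagreement on any input; they are logically equivalent.

Yes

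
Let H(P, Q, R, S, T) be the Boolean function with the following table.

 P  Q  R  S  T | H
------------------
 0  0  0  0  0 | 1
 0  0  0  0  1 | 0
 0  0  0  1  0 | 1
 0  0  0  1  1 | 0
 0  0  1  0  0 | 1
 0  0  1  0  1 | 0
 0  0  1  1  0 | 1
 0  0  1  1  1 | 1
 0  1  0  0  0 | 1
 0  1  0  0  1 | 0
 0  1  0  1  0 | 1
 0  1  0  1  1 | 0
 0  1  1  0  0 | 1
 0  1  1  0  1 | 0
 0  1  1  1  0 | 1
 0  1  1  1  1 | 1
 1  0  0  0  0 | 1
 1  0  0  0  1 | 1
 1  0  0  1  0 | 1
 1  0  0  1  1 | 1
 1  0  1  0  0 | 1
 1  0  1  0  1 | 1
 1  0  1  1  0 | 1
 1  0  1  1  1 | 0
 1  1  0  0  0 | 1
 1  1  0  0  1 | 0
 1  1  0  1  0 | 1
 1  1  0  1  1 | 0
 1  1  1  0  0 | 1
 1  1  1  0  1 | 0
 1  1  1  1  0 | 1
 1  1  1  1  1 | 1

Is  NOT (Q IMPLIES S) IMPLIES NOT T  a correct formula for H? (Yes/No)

No

Check the formula against H row by row:
  P=0, Q=0, R=0, S=0, T=0: formula gives 1, H = 1 ✓
  P=0, Q=0, R=0, S=0, T=1: formula gives 1, but H = 0 ✗
Since they disagree at (0,0,0,0,1), the expression is not a correct formula for H.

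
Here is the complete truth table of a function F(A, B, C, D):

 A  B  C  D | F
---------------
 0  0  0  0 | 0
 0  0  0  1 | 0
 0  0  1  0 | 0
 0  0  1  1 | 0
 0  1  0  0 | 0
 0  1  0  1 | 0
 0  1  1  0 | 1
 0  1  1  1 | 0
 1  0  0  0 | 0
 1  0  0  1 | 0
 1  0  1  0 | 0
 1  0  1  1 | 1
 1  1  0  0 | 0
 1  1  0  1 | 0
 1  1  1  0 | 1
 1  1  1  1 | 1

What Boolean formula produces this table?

F=1 on 4 inputs: (0,1,1,0), (1,0,1,1), (1,1,1,0), (1,1,1,1). Reading each as a conjunction of literals (¬A·B·C·¬D, A·¬B·C·D, A·B·C·¬D, A·B·C·D) and taking the OR gives the canonical DNF.

F(A, B, C, D) = (((((A' · B) · C) · D') + (((A · B') · C) · D)) + (((A · B) · C) · D')) + (((A · B) · C) · D)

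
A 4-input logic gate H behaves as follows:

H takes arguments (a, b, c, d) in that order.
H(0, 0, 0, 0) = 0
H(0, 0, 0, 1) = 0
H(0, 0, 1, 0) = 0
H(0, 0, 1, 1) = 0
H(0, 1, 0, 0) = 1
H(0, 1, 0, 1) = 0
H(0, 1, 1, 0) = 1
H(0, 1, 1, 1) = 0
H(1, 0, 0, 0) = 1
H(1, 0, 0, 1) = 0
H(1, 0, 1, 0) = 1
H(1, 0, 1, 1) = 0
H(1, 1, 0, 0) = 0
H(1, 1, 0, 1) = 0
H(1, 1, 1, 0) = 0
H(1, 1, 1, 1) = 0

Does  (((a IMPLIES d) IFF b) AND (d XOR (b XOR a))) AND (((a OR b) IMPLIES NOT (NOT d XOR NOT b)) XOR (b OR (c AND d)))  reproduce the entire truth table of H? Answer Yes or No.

Yes

Check the formula against H row by row:
  a=0, b=0, c=0, d=0: formula gives 0, H = 0 ✓
  a=0, b=0, c=0, d=1: formula gives 0, H = 0 ✓
  a=0, b=0, c=1, d=0: formula gives 0, H = 0 ✓
  a=0, b=0, c=1, d=1: formula gives 0, H = 0 ✓
  …and likewise for the remaining 12 rows.
No disagreement on any input; they are logically equivalent.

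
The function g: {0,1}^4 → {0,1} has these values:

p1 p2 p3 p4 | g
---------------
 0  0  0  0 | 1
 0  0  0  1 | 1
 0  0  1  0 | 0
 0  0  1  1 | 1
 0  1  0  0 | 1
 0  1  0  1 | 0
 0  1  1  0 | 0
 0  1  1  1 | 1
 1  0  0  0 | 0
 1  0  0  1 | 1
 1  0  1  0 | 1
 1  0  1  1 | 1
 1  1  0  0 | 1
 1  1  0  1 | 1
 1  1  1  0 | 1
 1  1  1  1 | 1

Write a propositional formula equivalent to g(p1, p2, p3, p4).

The 0-rows are (0,0,1,0), (0,1,0,1), (0,1,1,0), (1,0,0,0). Take each as a conjunction (¬p1·¬p2·p3·¬p4, ¬p1·p2·¬p3·p4, ¬p1·p2·p3·¬p4, p1·¬p2·¬p3·¬p4), form their disjunction, and complement — that gives a formula that is 1 everywhere g is.

g(p1, p2, p3, p4) = ¬((((((¬p1 ∧ ¬p2) ∧ p3) ∧ ¬p4) ∨ (((¬p1 ∧ p2) ∧ ¬p3) ∧ p4)) ∨ (((¬p1 ∧ p2) ∧ p3) ∧ ¬p4)) ∨ (((p1 ∧ ¬p2) ∧ ¬p3) ∧ ¬p4))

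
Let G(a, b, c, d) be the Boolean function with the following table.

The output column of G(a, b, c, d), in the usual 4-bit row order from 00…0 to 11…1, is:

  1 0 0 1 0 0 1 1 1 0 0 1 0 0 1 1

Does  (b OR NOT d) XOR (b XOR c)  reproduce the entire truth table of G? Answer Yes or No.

Yes

Test each input against both G and the formula:
  a=0, b=0, c=0, d=0: formula gives 1, G = 1 ✓
  a=0, b=0, c=0, d=1: formula gives 0, G = 0 ✓
  a=0, b=0, c=1, d=0: formula gives 0, G = 0 ✓
  a=0, b=0, c=1, d=1: formula gives 1, G = 1 ✓
  …and likewise for the remaining 12 rows.
No disagreement on any input; they are logically equivalent.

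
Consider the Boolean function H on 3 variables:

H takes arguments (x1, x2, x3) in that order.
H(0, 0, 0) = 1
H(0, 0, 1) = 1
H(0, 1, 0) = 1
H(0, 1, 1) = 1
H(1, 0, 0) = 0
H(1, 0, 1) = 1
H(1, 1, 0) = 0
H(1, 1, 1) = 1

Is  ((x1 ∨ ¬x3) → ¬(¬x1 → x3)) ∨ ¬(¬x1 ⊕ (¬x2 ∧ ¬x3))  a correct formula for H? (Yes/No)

Test each input against both H and the formula:
  x1=0, x2=0, x3=0: formula gives 1, H = 1 ✓
  x1=0, x2=0, x3=1: formula gives 1, H = 1 ✓
  x1=0, x2=1, x3=0: formula gives 1, H = 1 ✓
  x1=0, x2=1, x3=1: formula gives 1, H = 1 ✓
  x1=1, x2=0, x3=0: formula gives 0, H = 0 ✓
  …
  x1=1, x2=1, x3=0: formula gives 1, but H = 0 ✗
A single disagreement suffices: at (1,1,0) they differ, so the formula does not compute H.

No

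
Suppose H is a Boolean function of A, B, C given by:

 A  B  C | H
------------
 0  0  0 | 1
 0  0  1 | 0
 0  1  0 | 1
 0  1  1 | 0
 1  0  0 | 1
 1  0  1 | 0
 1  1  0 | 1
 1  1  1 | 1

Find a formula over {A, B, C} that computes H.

There are just 3 zero rows: (0,0,1), (0,1,1), (1,0,1). Their minterms are ¬A·¬B·C, ¬A·B·C, A·¬B·C; the OR of those covers precisely the 0-outputs, and negating it yields H.

H(A, B, C) = not ((((not A and not B) and C) or ((not A and B) and C)) or ((A and not B) and C))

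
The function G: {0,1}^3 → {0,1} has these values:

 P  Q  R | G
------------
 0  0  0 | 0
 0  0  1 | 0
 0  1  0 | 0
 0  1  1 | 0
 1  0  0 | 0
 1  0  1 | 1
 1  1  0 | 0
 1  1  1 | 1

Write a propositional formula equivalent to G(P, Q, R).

G(P, Q, R) = ((P and not Q) and R) or ((P and Q) and R)

The 1-rows are (1,0,1), (1,1,1). Each contributes one minterm — P·¬Q·R; P·Q·R — and their disjunction is a sum-of-products form of G.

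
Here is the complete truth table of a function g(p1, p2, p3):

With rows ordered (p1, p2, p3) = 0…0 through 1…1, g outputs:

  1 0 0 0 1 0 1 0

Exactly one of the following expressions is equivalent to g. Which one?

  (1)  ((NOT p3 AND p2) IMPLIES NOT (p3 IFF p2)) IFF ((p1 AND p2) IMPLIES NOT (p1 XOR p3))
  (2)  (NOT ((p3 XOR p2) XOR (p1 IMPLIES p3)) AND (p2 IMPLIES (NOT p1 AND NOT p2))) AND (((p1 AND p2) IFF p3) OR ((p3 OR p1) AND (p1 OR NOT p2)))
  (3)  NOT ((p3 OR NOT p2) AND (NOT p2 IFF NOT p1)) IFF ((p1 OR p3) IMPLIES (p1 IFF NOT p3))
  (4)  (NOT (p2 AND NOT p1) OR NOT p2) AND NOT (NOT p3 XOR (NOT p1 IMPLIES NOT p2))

(1) disagrees with g on (0,0,1) (formula → 1, table → 0); rule it out.
(2) disagrees with g on (0,0,0) (formula → 0, table → 1); rule it out.
(3) disagrees with g on (0,0,0) (formula → 0, table → 1); rule it out.
Only (4) survives; checking it on all 8 rows confirms it matches g.

4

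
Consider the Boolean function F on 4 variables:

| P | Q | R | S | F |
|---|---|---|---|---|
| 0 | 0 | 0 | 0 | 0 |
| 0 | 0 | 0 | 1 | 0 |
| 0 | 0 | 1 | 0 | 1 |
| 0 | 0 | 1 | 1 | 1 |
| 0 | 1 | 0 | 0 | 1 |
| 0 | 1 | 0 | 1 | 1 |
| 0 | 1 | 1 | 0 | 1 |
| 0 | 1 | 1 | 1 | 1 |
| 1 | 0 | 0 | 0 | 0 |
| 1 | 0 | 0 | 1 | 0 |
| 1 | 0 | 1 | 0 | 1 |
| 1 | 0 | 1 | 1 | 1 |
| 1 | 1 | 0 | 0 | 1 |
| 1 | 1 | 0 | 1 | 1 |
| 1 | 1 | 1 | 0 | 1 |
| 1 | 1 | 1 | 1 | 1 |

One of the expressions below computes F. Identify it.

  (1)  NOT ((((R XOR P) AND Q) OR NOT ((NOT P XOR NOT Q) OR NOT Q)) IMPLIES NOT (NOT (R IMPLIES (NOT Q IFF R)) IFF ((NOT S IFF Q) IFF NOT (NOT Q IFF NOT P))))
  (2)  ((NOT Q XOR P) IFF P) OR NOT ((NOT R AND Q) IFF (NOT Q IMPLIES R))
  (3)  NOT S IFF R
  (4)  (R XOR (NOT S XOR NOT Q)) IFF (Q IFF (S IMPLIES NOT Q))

(1) fails at (0,0,1,0): the formula yields 0, F is 1.
(3) fails at (0,0,0,1): the formula yields 1, F is 0.
(4) fails at (0,0,0,0): the formula yields 1, F is 0.
That leaves (2). Evaluating it on every row reproduces the table of F exactly.

2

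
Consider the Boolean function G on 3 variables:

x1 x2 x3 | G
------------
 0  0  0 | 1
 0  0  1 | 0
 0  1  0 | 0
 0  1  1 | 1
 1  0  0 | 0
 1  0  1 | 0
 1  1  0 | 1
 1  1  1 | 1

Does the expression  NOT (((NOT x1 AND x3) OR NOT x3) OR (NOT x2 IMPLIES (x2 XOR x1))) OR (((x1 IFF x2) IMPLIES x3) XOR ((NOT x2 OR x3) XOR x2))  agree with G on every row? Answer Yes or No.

Yes

Test each input against both G and the formula:
  x1=0, x2=0, x3=0: formula gives 1, G = 1 ✓
  x1=0, x2=0, x3=1: formula gives 0, G = 0 ✓
  x1=0, x2=1, x3=0: formula gives 0, G = 0 ✓
  x1=0, x2=1, x3=1: formula gives 1, G = 1 ✓
  x1=1, x2=0, x3=0: formula gives 0, G = 0 ✓
  … (the remaining 3 rows also agree.)
Every row agrees, so the formula is equivalent.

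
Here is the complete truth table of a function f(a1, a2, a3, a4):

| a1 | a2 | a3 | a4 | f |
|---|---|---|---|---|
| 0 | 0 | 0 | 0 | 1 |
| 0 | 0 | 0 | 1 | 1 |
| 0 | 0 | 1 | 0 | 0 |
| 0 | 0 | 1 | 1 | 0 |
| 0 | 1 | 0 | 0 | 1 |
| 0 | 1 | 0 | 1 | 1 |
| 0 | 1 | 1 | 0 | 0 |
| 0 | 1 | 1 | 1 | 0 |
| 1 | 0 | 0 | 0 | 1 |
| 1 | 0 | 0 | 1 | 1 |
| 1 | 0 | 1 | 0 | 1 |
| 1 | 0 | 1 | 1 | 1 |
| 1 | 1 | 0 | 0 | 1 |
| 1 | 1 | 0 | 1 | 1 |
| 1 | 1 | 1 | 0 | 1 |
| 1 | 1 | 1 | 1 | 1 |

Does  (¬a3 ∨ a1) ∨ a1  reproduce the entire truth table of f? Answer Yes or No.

Check the formula against f row by row:
  a1=0, a2=0, a3=0, a4=0: formula gives 1, f = 1 ✓
  a1=0, a2=0, a3=0, a4=1: formula gives 1, f = 1 ✓
  a1=0, a2=0, a3=1, a4=0: formula gives 0, f = 0 ✓
  a1=0, a2=0, a3=1, a4=1: formula gives 0, f = 0 ✓
  …and likewise for the remaining 12 rows.
No disagreement on any input; they are logically equivalent.

Yes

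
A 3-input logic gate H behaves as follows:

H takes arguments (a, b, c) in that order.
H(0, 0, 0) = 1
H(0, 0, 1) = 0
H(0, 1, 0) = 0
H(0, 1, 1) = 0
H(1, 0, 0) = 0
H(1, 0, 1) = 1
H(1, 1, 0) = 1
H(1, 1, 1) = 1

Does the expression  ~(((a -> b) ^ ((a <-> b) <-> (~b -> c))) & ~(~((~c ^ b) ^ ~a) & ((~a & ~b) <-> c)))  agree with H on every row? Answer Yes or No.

Check the formula against H row by row:
  a=0, b=0, c=0: formula gives 0, but H = 1 ✗
Row (0,0,0) is a counterexample, so the formula is not equivalent to H.

No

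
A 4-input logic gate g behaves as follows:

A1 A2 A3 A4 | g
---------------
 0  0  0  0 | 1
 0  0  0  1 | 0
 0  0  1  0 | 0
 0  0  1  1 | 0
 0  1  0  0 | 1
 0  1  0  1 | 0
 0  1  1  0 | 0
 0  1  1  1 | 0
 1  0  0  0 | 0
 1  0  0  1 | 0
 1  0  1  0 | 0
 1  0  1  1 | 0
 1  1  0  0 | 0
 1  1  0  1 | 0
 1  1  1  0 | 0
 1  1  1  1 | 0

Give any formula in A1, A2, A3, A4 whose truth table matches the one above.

The 1-rows are (0,0,0,0), (0,1,0,0). Each contributes one minterm — ¬A1·¬A2·¬A3·¬A4; ¬A1·A2·¬A3·¬A4 — and their disjunction is a sum-of-products form of g.

g(A1, A2, A3, A4) = (((¬A1 ∧ ¬A2) ∧ ¬A3) ∧ ¬A4) ∨ (((¬A1 ∧ A2) ∧ ¬A3) ∧ ¬A4)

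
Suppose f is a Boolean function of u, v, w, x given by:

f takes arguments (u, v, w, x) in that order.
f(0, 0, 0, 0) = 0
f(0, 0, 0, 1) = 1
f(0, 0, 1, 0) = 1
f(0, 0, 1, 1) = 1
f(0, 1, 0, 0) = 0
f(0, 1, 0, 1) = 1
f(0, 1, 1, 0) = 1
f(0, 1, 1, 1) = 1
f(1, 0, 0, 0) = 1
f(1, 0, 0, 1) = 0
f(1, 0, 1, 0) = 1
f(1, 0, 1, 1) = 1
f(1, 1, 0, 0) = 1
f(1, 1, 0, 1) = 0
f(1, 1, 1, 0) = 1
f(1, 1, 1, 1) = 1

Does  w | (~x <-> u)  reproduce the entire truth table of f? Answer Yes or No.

Yes

Check the formula against f row by row:
  u=0, v=0, w=0, x=0: formula gives 0, f = 0 ✓
  u=0, v=0, w=0, x=1: formula gives 1, f = 1 ✓
  u=0, v=0, w=1, x=0: formula gives 1, f = 1 ✓
  u=0, v=0, w=1, x=1: formula gives 1, f = 1 ✓
  …and likewise for the remaining 12 rows.
All 16 rows match — the expression computes f exactly.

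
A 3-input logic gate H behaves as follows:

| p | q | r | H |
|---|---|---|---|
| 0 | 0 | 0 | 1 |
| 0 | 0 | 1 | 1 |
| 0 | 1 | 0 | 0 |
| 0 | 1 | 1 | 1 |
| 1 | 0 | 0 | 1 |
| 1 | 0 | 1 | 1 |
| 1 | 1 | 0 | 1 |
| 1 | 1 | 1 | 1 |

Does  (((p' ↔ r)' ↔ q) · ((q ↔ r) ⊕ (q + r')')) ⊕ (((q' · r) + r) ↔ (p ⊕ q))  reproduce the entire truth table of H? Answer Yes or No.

Yes

Evaluate (((p' ↔ r)' ↔ q) · ((q ↔ r) ⊕ (q + r')')) ⊕ (((q' · r) + r) ↔ (p ⊕ q)) on each row and compare to H:
  p=0, q=0, r=0: formula gives 1, H = 1 ✓
  p=0, q=0, r=1: formula gives 1, H = 1 ✓
  p=0, q=1, r=0: formula gives 0, H = 0 ✓
  p=0, q=1, r=1: formula gives 1, H = 1 ✓
  p=1, q=0, r=0: formula gives 1, H = 1 ✓
  … (the remaining 3 rows also agree.)
All 8 rows match — the expression computes H exactly.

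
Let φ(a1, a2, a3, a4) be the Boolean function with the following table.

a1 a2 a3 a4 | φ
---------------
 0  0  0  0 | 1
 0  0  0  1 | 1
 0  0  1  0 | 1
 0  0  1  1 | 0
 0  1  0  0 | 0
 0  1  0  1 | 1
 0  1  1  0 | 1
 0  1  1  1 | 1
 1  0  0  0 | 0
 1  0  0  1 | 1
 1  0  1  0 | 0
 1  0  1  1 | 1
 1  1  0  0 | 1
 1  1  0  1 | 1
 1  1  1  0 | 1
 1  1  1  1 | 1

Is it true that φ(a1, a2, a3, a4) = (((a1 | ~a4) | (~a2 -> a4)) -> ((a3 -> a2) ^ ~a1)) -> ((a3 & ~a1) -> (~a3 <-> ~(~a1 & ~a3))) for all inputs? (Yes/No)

No

Check the formula against φ row by row:
  a1=0, a2=0, a3=0, a4=0: formula gives 1, φ = 1 ✓
  a1=0, a2=0, a3=0, a4=1: formula gives 1, φ = 1 ✓
  a1=0, a2=0, a3=1, a4=0: formula gives 0, but φ = 1 ✗
Row (0,0,1,0) is a counterexample, so the formula is not equivalent to φ.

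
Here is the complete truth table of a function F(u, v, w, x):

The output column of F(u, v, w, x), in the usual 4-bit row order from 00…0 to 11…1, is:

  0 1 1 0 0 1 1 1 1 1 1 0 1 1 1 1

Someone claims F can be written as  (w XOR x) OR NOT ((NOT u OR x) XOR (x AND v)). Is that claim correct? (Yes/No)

Test each input against both F and the formula:
  u=0, v=0, w=0, x=0: formula gives 0, F = 0 ✓
  u=0, v=0, w=0, x=1: formula gives 1, F = 1 ✓
  u=0, v=0, w=1, x=0: formula gives 1, F = 1 ✓
  u=0, v=0, w=1, x=1: formula gives 0, F = 0 ✓
  … (the remaining 12 rows also agree.)
All 16 rows match — the expression computes F exactly.

Yes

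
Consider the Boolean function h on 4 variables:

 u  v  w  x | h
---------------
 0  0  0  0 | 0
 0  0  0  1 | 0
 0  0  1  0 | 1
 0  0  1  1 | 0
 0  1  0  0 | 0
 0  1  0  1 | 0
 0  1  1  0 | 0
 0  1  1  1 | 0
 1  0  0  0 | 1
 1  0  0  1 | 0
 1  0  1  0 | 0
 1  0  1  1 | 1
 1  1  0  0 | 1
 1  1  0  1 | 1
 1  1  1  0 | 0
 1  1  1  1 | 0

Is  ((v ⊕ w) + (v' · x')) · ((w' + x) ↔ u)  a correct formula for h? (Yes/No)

Yes

Evaluate ((v ⊕ w) + (v' · x')) · ((w' + x) ↔ u) on each row and compare to h:
  u=0, v=0, w=0, x=0: formula gives 0, h = 0 ✓
  u=0, v=0, w=0, x=1: formula gives 0, h = 0 ✓
  u=0, v=0, w=1, x=0: formula gives 1, h = 1 ✓
  u=0, v=0, w=1, x=1: formula gives 0, h = 0 ✓
  …and likewise for the remaining 12 rows.
No disagreement on any input; they are logically equivalent.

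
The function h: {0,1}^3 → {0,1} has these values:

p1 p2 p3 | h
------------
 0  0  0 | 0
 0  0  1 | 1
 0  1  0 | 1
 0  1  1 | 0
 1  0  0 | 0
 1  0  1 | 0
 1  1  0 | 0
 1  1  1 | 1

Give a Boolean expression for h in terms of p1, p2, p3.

h(p1, p2, p3) = (((not p1 and not p2) and p3) or ((not p1 and p2) and not p3)) or ((p1 and p2) and p3)

h=1 on 3 inputs: (0,0,1), (0,1,0), (1,1,1). Reading each as a conjunction of literals (¬p1·¬p2·p3, ¬p1·p2·¬p3, p1·p2·p3) and taking the OR gives the canonical DNF.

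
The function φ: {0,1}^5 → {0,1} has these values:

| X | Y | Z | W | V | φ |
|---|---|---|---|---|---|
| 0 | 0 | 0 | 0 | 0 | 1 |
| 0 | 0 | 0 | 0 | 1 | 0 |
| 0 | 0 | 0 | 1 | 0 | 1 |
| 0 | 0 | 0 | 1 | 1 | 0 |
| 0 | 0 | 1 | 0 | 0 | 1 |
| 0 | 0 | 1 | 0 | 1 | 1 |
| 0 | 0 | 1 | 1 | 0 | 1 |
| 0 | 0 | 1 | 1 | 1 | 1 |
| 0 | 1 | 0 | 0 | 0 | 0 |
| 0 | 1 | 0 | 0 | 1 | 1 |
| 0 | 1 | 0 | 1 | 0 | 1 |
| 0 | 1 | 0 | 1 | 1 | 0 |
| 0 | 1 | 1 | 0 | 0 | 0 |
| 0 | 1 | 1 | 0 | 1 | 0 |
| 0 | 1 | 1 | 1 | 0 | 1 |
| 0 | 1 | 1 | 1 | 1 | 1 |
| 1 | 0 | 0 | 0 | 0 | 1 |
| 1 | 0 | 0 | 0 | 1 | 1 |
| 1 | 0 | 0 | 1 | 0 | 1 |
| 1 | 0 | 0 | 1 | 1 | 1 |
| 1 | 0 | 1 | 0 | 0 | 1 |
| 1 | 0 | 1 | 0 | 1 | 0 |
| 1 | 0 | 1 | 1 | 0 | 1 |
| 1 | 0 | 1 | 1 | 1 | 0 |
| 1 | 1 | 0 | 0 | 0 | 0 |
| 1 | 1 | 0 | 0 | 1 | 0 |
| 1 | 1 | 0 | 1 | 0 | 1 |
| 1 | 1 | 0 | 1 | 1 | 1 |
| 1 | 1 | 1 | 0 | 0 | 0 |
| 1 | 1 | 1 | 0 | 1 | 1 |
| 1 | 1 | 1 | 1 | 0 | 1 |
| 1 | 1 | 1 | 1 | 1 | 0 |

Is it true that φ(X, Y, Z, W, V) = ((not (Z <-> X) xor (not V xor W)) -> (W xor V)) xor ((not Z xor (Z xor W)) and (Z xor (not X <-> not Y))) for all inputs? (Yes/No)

Yes

Check the formula against φ row by row:
  X=0, Y=0, Z=0, W=0, V=0: formula gives 1, φ = 1 ✓
  X=0, Y=0, Z=0, W=0, V=1: formula gives 0, φ = 0 ✓
  X=0, Y=0, Z=0, W=1, V=0: formula gives 1, φ = 1 ✓
  X=0, Y=0, Z=0, W=1, V=1: formula gives 0, φ = 0 ✓
  … (the remaining 28 rows also agree.)
No disagreement on any input; they are logically equivalent.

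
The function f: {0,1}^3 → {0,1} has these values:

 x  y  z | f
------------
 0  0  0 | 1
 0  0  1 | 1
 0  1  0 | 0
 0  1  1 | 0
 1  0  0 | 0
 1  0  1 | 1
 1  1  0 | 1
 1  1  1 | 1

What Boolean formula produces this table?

f(x, y, z) = not ((((not x and y) and not z) or ((not x and y) and z)) or ((x and not y) and not z))

There are just 3 zero rows: (0,1,0), (0,1,1), (1,0,0). Their minterms are ¬x·y·¬z, ¬x·y·z, x·¬y·¬z; the OR of those covers precisely the 0-outputs, and negating it yields f.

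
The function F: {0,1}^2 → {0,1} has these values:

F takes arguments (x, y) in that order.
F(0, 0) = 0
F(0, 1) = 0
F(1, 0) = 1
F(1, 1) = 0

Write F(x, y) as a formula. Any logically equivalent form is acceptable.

F(x, y) = x AND NOT y

1 only at (1,0): x AND NOT y.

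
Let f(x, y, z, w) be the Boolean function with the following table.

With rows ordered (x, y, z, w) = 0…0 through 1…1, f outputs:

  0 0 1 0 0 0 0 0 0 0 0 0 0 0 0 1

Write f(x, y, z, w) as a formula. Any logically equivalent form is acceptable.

f=1 on 2 inputs: (0,0,1,0), (1,1,1,1). Reading each as a conjunction of literals (¬x·¬y·z·¬w, x·y·z·w) and taking the OR gives the canonical DNF.

f(x, y, z, w) = (((x' · y') · z) · w') + (((x · y) · z) · w)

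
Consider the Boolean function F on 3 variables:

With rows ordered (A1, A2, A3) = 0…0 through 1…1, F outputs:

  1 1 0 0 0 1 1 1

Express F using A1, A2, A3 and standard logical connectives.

The 0-rows are (0,1,0), (0,1,1), (1,0,0). Take each as a conjunction (¬A1·A2·¬A3, ¬A1·A2·A3, A1·¬A2·¬A3), form their disjunction, and complement — that gives a formula that is 1 everywhere F is.

F(A1, A2, A3) = ¬((((¬A1 ∧ A2) ∧ ¬A3) ∨ ((¬A1 ∧ A2) ∧ A3)) ∨ ((A1 ∧ ¬A2) ∧ ¬A3))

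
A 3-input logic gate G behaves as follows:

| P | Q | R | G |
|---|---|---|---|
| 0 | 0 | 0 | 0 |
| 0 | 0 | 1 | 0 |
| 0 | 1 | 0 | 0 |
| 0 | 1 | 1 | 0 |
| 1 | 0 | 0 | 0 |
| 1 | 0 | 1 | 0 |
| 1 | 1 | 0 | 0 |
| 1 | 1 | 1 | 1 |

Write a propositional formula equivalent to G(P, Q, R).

G(P, Q, R) = (P · Q) · R

The output is 1 only when every input is 1 — the AND of all inputs.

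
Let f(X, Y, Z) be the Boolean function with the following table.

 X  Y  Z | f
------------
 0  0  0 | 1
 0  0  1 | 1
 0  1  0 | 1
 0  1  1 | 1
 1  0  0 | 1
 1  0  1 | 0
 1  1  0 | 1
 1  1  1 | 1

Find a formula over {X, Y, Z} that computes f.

f(X, Y, Z) = ((X · Y') · Z)'

f is 0 on exactly one input, (1,0,1), whose minterm is X·¬Y·Z. So f is the negation of that single conjunction.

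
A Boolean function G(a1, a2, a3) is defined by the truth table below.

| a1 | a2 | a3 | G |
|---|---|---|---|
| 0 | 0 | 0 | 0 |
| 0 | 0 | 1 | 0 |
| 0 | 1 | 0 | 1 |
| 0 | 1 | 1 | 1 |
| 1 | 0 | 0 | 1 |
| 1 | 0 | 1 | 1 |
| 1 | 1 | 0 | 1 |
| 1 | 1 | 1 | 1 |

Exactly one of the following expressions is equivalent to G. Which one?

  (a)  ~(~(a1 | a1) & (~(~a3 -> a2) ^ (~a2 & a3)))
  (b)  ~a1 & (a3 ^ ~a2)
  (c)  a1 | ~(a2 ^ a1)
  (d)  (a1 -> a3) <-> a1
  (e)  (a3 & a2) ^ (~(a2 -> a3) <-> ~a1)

(b) fails at (0,0,0): the formula yields 1, G is 0.
(c) fails at (0,0,0): the formula yields 1, G is 0.
(d) fails at (0,1,0): the formula yields 0, G is 1.
(e) fails at (1,1,0): the formula yields 0, G is 1.
Only (a) survives; checking it on all 8 rows confirms it matches G.

a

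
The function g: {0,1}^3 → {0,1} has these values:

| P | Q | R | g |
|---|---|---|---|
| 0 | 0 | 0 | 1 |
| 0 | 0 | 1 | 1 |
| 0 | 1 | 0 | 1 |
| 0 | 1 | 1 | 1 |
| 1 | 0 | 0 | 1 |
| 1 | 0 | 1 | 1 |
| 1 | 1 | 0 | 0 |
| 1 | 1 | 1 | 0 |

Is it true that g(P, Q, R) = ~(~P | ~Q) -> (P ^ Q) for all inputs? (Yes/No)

Yes

Evaluate ~(~P | ~Q) -> (P ^ Q) on each row and compare to g:
  P=0, Q=0, R=0: formula gives 1, g = 1 ✓
  P=0, Q=0, R=1: formula gives 1, g = 1 ✓
  P=0, Q=1, R=0: formula gives 1, g = 1 ✓
  P=0, Q=1, R=1: formula gives 1, g = 1 ✓
  P=1, Q=0, R=0: formula gives 1, g = 1 ✓
  …and likewise for the remaining 3 rows.
All 8 rows match — the expression computes g exactly.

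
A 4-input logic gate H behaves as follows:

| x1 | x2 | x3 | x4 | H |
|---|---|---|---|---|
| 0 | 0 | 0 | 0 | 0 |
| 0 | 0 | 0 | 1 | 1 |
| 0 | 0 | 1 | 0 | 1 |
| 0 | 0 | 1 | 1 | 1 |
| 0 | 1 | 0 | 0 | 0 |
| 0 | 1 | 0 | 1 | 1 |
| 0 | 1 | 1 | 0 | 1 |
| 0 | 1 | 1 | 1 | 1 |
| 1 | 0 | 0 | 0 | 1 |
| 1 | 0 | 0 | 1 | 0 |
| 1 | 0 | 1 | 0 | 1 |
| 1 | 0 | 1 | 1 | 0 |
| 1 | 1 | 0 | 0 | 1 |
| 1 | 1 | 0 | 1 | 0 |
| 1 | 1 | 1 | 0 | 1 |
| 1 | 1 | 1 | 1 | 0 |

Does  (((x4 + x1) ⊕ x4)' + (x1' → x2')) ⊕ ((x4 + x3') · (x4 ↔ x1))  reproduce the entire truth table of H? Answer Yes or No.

Yes

Check the formula against H row by row:
  x1=0, x2=0, x3=0, x4=0: formula gives 0, H = 0 ✓
  x1=0, x2=0, x3=0, x4=1: formula gives 1, H = 1 ✓
  x1=0, x2=0, x3=1, x4=0: formula gives 1, H = 1 ✓
  x1=0, x2=0, x3=1, x4=1: formula gives 1, H = 1 ✓
  …and likewise for the remaining 12 rows.
No disagreement on any input; they are logically equivalent.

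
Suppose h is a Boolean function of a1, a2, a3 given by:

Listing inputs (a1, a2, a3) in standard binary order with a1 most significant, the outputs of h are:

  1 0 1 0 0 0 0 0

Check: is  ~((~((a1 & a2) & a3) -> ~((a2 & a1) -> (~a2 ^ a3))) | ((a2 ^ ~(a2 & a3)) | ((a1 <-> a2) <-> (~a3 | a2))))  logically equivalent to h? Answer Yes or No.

Evaluate ~((~((a1 & a2) & a3) -> ~((a2 & a1) -> (~a2 ^ a3))) | ((a2 ^ ~(a2 & a3)) | ((a1 <-> a2) <-> (~a3 | a2)))) on each row and compare to h:
  a1=0, a2=0, a3=0: formula gives 0, but h = 1 ✗
Since they disagree at (0,0,0), the expression is not a correct formula for h.

No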